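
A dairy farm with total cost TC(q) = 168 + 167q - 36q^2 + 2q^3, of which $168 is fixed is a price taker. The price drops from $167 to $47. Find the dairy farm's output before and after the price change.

AVC = 167 - 36q + 2q^2, minimized at q = 9 where min AVC = $5. MC = 167 - 72q + 6q^2.
At P = $167 ≥ min AVC, set P = MC on the rising branch: q = 12.
At P = $47 ≥ min AVC, set P = MC: q = 10. The firm stays open but cuts output.

Output falls from 12 to 10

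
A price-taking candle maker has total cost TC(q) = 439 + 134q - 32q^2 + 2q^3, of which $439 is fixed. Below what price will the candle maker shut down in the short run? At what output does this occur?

$6 per unit, at q = 8

The shutdown price is the minimum of AVC. VC = 134q - 32q^2 + 2q^3, so AVC = 134 - 32q + 2q^2.
At the minimum of AVC, MC = AVC. MC = 134 - 64q + 6q^2; setting MC = AVC gives 4q^2 - 32q = 0, so q = 8. min AVC = 6.
The firm shuts down for any P below $6.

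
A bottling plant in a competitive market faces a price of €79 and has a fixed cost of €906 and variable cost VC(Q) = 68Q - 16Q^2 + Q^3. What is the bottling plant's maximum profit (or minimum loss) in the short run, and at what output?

AVC = 68 - 16Q + Q^2 has its minimum €4 at Q = 8; price €79 clears that bar, so the firm operates.
MC = 68 - 32Q + 3Q^2. Setting P = MC and taking the root on the rising branch gives Q* = 11.
TR = 79·11 = 869. TC = 906 + 143 = 1049. Profit = 869 − 1049 = -€180.
That loss of €180 beats the €906 the firm would lose by shutting down; producing recovers €726 of fixed cost.

Profit = -€180 at Q = 11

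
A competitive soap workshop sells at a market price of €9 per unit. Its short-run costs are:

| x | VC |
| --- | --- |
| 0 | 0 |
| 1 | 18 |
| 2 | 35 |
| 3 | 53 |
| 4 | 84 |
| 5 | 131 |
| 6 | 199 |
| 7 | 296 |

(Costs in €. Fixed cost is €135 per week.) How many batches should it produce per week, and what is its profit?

Profit at each row (π = 9x − TC): x=0: -135; x=1: -144; x=2: -152; x=3: -161; x=4: -183; x=5: -221; x=6: -280; x=7: -368.
Profit is highest at x = 0. Equivalently, the lowest AVC in the table is 35/2 ≈ €17.50 at x = 2, and P = €9 falls below it — price never covers variable cost, so the firm shuts down and loses only its fixed cost.

x = 0 (shut down); profit = -€135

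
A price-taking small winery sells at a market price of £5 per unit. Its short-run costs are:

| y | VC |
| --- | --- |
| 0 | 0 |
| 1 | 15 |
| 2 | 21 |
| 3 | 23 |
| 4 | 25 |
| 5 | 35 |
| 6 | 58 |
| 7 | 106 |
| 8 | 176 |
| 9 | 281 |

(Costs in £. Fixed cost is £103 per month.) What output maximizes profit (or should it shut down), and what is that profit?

Tabulate TR − TC: y=0: -103; y=1: -113; y=2: -114; y=3: -111; y=4: -108; y=5: -113; y=6: -131; y=7: -174; y=8: -239; y=9: -339.
Profit is highest at y = 0. Equivalently, the lowest AVC in the table is 25/4 ≈ £6.25 at y = 4, and P = £5 falls below it — price never covers variable cost, so the firm shuts down and loses only its fixed cost.

y = 0 (shut down); profit = -£103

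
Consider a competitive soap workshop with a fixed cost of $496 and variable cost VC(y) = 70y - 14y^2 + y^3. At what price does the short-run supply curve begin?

The firm shuts down when price falls below the minimum of average variable cost. AVC = VC/y = 70 - 14y + y^2.
dAVC/dy = -14 + 2y = 0 gives y = 7. min AVC = 70 - 14·7 + 7^2 = 21.
So the shutdown price is $21.

$21 per unit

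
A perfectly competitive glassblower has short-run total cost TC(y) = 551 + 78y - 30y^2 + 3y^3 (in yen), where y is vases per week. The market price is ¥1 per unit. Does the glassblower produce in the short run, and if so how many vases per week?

Shut down

Variable cost is VC = 78y - 30y^2 + 3y^3, so AVC = VC/y = 78 - 30y + 3y^2 and MC = dTC/dy = 78 - 60y + 9y^2.
The AVC parabola has its vertex at y = 30/6 = 5, where AVC = 78 - 30·5 + 3·5^2 = ¥3.
With P < min AVC (¥1 < ¥3), every unit sold adds to the loss.
Best response: produce nothing and absorb the ¥551 fixed cost.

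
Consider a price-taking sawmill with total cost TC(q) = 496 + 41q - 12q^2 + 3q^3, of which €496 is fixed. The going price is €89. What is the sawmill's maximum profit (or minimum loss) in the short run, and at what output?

AVC = 41 - 12q + 3q^2 has its minimum €29 at q = 2; price €89 clears that bar, so the firm operates.
With MC = 41 - 24q + 9q^2, P = MC on the upward-sloping part at q* = 4.
TR = 89·4 = 356. TC = 496 + 164 = 660. Profit = 356 − 660 = -€304.
By producing, the firm covers all variable cost plus €192 of fixed cost; shutting down would lose the full €496.

Profit = -€304 at q = 4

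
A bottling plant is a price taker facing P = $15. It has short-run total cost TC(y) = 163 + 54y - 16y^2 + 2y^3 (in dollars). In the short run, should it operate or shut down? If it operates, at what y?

Shut down

Variable cost is VC = 54y - 16y^2 + 2y^3, so AVC = VC/y = 54 - 16y + 2y^2 and MC = dTC/dy = 54 - 32y + 6y^2.
The AVC parabola has its vertex at y = 16/4 = 4, where AVC = 54 - 16·4 + 2·4^2 = $22.
P = $15 lies below min AVC = $22; no output level covers variable cost.
The firm minimizes its loss by shutting down and losing only its fixed cost of $163.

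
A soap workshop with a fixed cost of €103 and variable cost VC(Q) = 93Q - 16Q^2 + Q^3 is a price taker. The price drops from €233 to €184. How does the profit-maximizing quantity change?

Output falls from 14 to 13

AVC = 93 - 16Q + Q^2, minimized at Q = 8 where min AVC = €29. MC = 93 - 32Q + 3Q^2.
At P = €233 ≥ min AVC, set P = MC on the rising branch: Q = 14.
At P = €184 ≥ min AVC, set P = MC: Q = 13. The firm stays open but cuts output.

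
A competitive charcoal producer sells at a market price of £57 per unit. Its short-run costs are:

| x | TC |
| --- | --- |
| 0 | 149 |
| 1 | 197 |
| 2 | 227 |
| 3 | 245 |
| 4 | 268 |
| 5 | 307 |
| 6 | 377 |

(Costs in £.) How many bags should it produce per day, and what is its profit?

x = 5; profit = -£22

Tabulate TR − TC: x=0: -149; x=1: -140; x=2: -113; x=3: -74; x=4: -40; x=5: -22; x=6: -35.
Profit is maximized at x = 5. AVC there is 158/5 = £31.60 ≤ P, so producing beats shutting down (which would give -£149).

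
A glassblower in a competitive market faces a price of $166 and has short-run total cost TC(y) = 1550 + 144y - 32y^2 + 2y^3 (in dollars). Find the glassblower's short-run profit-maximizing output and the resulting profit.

AVC = 144 - 32y + 2y^2; min AVC = $16 at y = 8. Since P = $166 ≥ min AVC, the firm produces.
With MC = 144 - 64y + 6y^2, P = MC on the upward-sloping part at y* = 11.
TR = 166·11 = 1826. TC = 1550 + 374 = 1924. Profit = 1826 − 1924 = -$98.
That loss of $98 beats the $1550 the firm would lose by shutting down; producing recovers $1452 of fixed cost.

Profit = -$98 at y = 11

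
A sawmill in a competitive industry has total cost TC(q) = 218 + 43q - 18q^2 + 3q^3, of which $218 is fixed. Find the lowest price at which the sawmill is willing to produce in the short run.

The firm shuts down when price falls below the minimum of average variable cost. AVC = VC/q = 43 - 18q + 3q^2.
At the minimum of AVC, MC = AVC. MC = 43 - 36q + 9q^2; setting MC = AVC gives 6q^2 - 18q = 0, so q = 3. min AVC = 16.
The firm shuts down for any P below $16.

$16 per unit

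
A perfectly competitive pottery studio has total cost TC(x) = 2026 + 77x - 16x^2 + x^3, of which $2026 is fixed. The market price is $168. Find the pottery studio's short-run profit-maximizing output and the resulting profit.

AVC = 77 - 16x + x^2; min AVC = $13 at x = 8. Since P = $168 ≥ min AVC, the firm produces.
MC = 77 - 32x + 3x^2. Setting P = MC and taking the root on the rising branch gives x* = 13.
TR = 168·13 = 2184. TC = 2026 + 494 = 2520. Profit = 2184 − 2520 = -$336.
Shutting down would mean losing the fixed cost of $2026, so operating at a loss of $336 is better by $1690.

Profit = -$336 at x = 13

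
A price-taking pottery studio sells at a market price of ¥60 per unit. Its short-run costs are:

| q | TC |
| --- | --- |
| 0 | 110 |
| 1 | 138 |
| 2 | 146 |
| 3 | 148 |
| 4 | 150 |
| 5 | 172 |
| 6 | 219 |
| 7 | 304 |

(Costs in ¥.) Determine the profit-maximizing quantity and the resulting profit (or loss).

q = 6; profit = ¥141

Compute π = P·q − TC at each output: q=0: -110; q=1: -78; q=2: -26; q=3: 32; q=4: 90; q=5: 128; q=6: 141; q=7: 116.
Profit is maximized at q = 6. AVC there is 109/6 = ¥18.17 ≤ P, so producing beats shutting down (which would give -¥110).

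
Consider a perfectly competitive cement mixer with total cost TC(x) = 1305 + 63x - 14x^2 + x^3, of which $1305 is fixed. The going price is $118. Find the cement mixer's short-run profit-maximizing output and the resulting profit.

Profit = -$337 at x = 11

AVC = 63 - 14x + x^2 has its minimum $14 at x = 7; price $118 clears that bar, so the firm operates.
With MC = 63 - 28x + 3x^2, P = MC on the upward-sloping part at x* = 11.
TR = 118·11 = 1298. TC = 1305 + 330 = 1635. Profit = 1298 − 1635 = -$337.
By producing, the firm covers all variable cost plus $968 of fixed cost; shutting down would lose the full $1305.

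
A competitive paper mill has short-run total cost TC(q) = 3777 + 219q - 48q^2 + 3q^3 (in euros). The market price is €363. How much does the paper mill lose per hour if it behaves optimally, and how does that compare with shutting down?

AVC = 219 - 48q + 3q^2 has its minimum €27 at q = 8; price €363 clears that bar, so the firm operates.
MC = 219 - 96q + 9q^2. Setting P = MC and taking the root on the rising branch gives q* = 12.
TR = 363·12 = 4356. TC = 3777 + 900 = 4677. Profit = 4356 − 4677 = -€321.
By producing, the firm covers all variable cost plus €3456 of fixed cost; shutting down would lose the full €3777.

Profit = -€321 at q = 12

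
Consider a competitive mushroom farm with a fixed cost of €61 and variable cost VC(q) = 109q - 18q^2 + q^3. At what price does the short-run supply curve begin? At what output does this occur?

The firm shuts down when price falls below the minimum of average variable cost. AVC = VC/q = 109 - 18q + q^2.
dAVC/dq = -18 + 2q = 0 gives q = 9. min AVC = 109 - 18·9 + 9^2 = 28.
For P < €28 the firm produces nothing.

€28 per unit, at q = 9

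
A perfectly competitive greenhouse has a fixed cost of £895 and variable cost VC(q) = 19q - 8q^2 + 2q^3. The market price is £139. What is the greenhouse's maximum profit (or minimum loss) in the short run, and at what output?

AVC = 19 - 8q + 2q^2; min AVC = £11 at q = 2. Since P = £139 ≥ min AVC, the firm produces.
MC = 19 - 16q + 6q^2. Setting P = MC and taking the root on the rising branch gives q* = 6.
TR = 139·6 = 834. TC = 895 + 258 = 1153. Profit = 834 − 1153 = -£319.
By producing, the firm covers all variable cost plus £576 of fixed cost; shutting down would lose the full £895.

Profit = -£319 at q = 6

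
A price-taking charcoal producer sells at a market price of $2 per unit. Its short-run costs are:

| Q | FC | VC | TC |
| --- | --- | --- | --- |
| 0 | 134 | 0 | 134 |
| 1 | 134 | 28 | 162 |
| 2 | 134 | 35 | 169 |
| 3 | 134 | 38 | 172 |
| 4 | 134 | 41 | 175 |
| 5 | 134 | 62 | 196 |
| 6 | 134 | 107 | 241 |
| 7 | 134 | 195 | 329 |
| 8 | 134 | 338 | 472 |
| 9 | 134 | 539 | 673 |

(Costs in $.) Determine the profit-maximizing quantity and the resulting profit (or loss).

Q = 0 (shut down); profit = -$134

Tabulate TR − TC: Q=0: -134; Q=1: -160; Q=2: -165; Q=3: -166; Q=4: -167; Q=5: -186; Q=6: -229; Q=7: -315; Q=8: -456; Q=9: -655.
Profit is highest at Q = 0. Equivalently, the lowest AVC in the table is 41/4 ≈ $10.25 at Q = 4, and P = $2 falls below it — price never covers variable cost, so the firm shuts down and loses only its fixed cost.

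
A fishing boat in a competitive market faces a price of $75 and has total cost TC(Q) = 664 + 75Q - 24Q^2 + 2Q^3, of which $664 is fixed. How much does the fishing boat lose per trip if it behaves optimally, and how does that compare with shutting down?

AVC = 75 - 24Q + 2Q^2; min AVC = $3 at Q = 6. Since P = $75 ≥ min AVC, the firm produces.
MC = 75 - 48Q + 6Q^2. Setting P = MC and taking the root on the rising branch gives Q* = 8.
TR = 75·8 = 600. TC = 664 + 88 = 752. Profit = 600 − 752 = -$152.
Shutting down would mean losing the fixed cost of $664, so operating at a loss of $152 is better by $512.

Profit = -$152 at Q = 8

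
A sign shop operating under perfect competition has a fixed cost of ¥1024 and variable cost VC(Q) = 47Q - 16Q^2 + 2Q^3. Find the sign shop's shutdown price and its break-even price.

AVC = 47 - 16Q + 2Q^2; minimized at Q = 4, giving min AVC = ¥15. That is the shutdown price.
ATC = 1024/Q + 47 - 16Q + 2Q^2. Setting dATC/dQ = −1024/Q^2 − 16 + 4Q = 0 gives Q = 8 (since 4·8^3 − 16·8^2 = 1024).
min ATC = 1024/8 + 47 − 16·8 + 2·8^2 = ¥175. That is the break-even price.
Between these two prices the firm operates at a loss; above ¥175 it earns a profit.

Shutdown price = ¥15; break-even price = ¥175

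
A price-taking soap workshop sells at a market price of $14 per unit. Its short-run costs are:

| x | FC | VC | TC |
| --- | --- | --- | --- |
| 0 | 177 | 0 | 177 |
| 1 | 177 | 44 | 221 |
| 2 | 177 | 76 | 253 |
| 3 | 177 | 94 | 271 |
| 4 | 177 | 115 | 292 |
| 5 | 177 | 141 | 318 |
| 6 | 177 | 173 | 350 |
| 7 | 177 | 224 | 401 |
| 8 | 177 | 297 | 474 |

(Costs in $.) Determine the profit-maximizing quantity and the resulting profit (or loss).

x = 0 (shut down); profit = -$177

Profit at each row (π = 14x − TC): x=0: -177; x=1: -207; x=2: -225; x=3: -229; x=4: -236; x=5: -248; x=6: -266; x=7: -303; x=8: -362.
Profit is highest at x = 0. Equivalently, the lowest AVC in the table is 141/5 ≈ $28.20 at x = 5, and P = $14 falls below it — price never covers variable cost, so the firm shuts down and loses only its fixed cost.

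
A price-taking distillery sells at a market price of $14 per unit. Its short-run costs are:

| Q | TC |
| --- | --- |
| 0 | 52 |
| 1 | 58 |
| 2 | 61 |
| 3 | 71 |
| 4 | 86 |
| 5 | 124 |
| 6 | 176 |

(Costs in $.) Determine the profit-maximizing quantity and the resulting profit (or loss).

Q = 3; profit = -$29

Profit at each row (π = 14Q − TC): Q=0: -52; Q=1: -44; Q=2: -33; Q=3: -29; Q=4: -30; Q=5: -54; Q=6: -92.
Profit is maximized at Q = 3. AVC there is 19/3 = $6.33 ≤ P, so producing beats shutting down (which would give -$52).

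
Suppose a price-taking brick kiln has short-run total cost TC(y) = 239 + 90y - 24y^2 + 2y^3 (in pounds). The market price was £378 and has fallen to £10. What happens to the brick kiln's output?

AVC = 90 - 24y + 2y^2, minimized at y = 6 where min AVC = £18. MC = 90 - 48y + 6y^2.
At P = £378 ≥ min AVC, set P = MC on the rising branch: y = 12.
At P = £10 < min AVC = £18, price no longer covers variable cost at any output, so the firm shuts down: y = 0.

Output falls from 12 to 0 (the firm shuts down)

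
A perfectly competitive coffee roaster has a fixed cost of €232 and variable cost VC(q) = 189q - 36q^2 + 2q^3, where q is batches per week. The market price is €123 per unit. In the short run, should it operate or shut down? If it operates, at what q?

Produce at q = 11

From TC, MC = TC'(q) = 189 - 72q + 6q^2 and AVC = VC/q = 189 - 36q + 2q^2.
The AVC parabola has its vertex at q = 36/4 = 9, where AVC = 189 - 36·9 + 2·9^2 = €27.
Because €123 ≥ €27, revenue can cover variable cost; the firm operates.
P = MC gives 66 - 72q + 6q^2 = 0, with roots 1 and 11. Take the larger (rising MC): q* = 11.
Check: AVC at q = 11 is €35 ≤ P, so revenue covers variable cost.
Profit = P·q − TC = 123·11 − 617 = €736.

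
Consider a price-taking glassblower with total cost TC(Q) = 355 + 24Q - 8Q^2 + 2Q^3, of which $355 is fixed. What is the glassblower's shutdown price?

$16 per unit

The firm shuts down when price falls below the minimum of average variable cost. AVC = VC/Q = 24 - 8Q + 2Q^2.
At the minimum of AVC, MC = AVC. MC = 24 - 16Q + 6Q^2; setting MC = AVC gives 4Q^2 - 8Q = 0, so Q = 2. min AVC = 16.
The firm shuts down for any P below $16.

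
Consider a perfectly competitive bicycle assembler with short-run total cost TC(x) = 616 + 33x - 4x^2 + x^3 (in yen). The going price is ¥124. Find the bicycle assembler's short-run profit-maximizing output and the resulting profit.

Profit = -¥126 at x = 7

AVC = 33 - 4x + x^2; min AVC = ¥29 at x = 2. Since P = ¥124 ≥ min AVC, the firm produces.
With MC = 33 - 8x + 3x^2, P = MC on the upward-sloping part at x* = 7.
TR = 124·7 = 868. TC = 616 + 378 = 994. Profit = 868 − 994 = -¥126.
By producing, the firm covers all variable cost plus ¥490 of fixed cost; shutting down would lose the full ¥616.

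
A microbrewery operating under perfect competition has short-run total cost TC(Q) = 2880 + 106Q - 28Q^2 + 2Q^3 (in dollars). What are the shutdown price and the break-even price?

Shutdown price = $8; break-even price = $298

Shutdown price = min AVC. AVC = 106 - 28Q + 2Q^2, with vertex at Q = 7 and minimum $8.
ATC = 2880/Q + 106 - 28Q + 2Q^2. Setting dATC/dQ = −2880/Q^2 − 28 + 4Q = 0 gives Q = 12 (since 4·12^3 − 28·12^2 = 2880).
min ATC = 2880/12 + 106 − 28·12 + 2·12^2 = $298. That is the break-even price.
For $8 ≤ P < $298 the firm produces at a loss; below $8 it shuts down.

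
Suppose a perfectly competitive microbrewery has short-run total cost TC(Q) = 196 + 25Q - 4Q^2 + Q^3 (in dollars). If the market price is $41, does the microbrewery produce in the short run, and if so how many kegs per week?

Produce at Q = 4

From TC, MC = TC'(Q) = 25 - 8Q + 3Q^2 and AVC = VC/Q = 25 - 4Q + Q^2.
AVC is minimized where dAVC/dQ = -4 + 2Q = 0, at Q = 2; min AVC = 25 - 4·2 + 2^2 = $21.
Since P = $41 ≥ min AVC = $21, price covers variable cost and the firm should produce.
Set P = MC: 41 = 25 - 8Q + 3Q^2 → -16 - 8Q + 3Q^2 = 0. The roots are Q = -4/3 and Q = 4; the profit-maximizing output is on the rising part of MC, so Q* = 4.
Check: AVC at Q = 4 is $25 ≤ P, so revenue covers variable cost.
Profit = P·Q − TC = 41·4 − 296 = -$132, a loss, but smaller than the $196 fixed cost the firm would lose by shutting down.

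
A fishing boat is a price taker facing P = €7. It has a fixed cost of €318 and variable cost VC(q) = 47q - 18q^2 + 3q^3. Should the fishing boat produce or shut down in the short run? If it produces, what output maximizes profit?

Shut down

From TC, MC = TC'(q) = 47 - 36q + 9q^2 and AVC = VC/q = 47 - 18q + 3q^2.
AVC hits its minimum where MC = AVC, at q = 3, giving min AVC = 47 - 18·3 + 3·3^2 = €20.
Since P = €7 < min AVC = €20, price fails to cover variable cost at any output.
Best response: produce nothing and absorb the €318 fixed cost.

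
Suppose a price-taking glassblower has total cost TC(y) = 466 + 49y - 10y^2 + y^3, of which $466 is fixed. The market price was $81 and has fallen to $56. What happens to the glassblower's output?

MC = 49 - 20y + 3y^2; the shutdown threshold is min AVC = $24 (at y = 5).
At P = $81 ≥ min AVC, set P = MC on the rising branch: y = 8.
At P = $56 ≥ min AVC, set P = MC: y = 7. The firm stays open but cuts output.

Output falls from 8 to 7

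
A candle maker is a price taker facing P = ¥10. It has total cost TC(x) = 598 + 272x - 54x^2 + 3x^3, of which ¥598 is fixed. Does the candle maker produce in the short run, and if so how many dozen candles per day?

Shut down

Variable cost is VC = 272x - 54x^2 + 3x^3, so AVC = VC/x = 272 - 54x + 3x^2 and MC = dTC/dx = 272 - 108x + 9x^2.
The AVC parabola has its vertex at x = 54/6 = 9, where AVC = 272 - 54·9 + 3·9^2 = ¥29.
P = ¥10 lies below min AVC = ¥29; no output level covers variable cost.
Best response: produce nothing and absorb the ¥598 fixed cost.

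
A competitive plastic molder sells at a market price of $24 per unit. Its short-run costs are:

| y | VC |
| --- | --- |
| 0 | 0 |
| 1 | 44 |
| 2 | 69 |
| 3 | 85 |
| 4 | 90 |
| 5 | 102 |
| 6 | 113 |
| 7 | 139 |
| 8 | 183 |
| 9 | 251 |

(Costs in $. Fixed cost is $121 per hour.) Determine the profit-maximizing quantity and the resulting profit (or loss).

y = 6; profit = -$90

Compute π = P·y − TC at each output: y=0: -121; y=1: -141; y=2: -142; y=3: -134; y=4: -115; y=5: -103; y=6: -90; y=7: -92; y=8: -112; y=9: -156.
Profit is maximized at y = 6. AVC there is 113/6 = $18.83 ≤ P, so producing beats shutting down (which would give -$121).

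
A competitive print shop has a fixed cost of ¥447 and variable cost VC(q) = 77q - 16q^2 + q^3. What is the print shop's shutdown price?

¥13 per unit

The firm shuts down when price falls below the minimum of average variable cost. AVC = VC/q = 77 - 16q + q^2.
dAVC/dq = -16 + 2q = 0 gives q = 8. min AVC = 77 - 16·8 + 8^2 = 13.
The firm shuts down for any P below ¥13.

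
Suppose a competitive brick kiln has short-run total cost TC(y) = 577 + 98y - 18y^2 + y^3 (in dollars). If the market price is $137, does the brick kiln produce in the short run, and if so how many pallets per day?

Produce at y = 13

Variable cost is VC = 98y - 18y^2 + y^3, so AVC = VC/y = 98 - 18y + y^2 and MC = dTC/dy = 98 - 36y + 3y^2.
The AVC parabola has its vertex at y = 18/2 = 9, where AVC = 98 - 18·9 + 9^2 = $17.
Because $137 ≥ $17, revenue can cover variable cost; the firm operates.
Set P = MC: 137 = 98 - 36y + 3y^2 → -39 - 36y + 3y^2 = 0. The roots are y = -1 and y = 13; the profit-maximizing output is on the rising part of MC, so y* = 13.
Check: AVC at y = 13 is $33 ≤ P, so revenue covers variable cost.
Profit = P·y − TC = 137·13 − 1006 = $775.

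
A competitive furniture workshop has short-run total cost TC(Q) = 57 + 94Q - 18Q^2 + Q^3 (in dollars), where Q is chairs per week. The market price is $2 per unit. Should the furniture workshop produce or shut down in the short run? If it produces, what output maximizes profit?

Strip out fixed cost: VC = 94Q - 18Q^2 + Q^3. Then AVC = 94 - 18Q + Q^2 and MC = 94 - 36Q + 3Q^2.
AVC hits its minimum where MC = AVC, at Q = 9, giving min AVC = 94 - 18·9 + 9^2 = $13.
Since P = $2 < min AVC = $13, price fails to cover variable cost at any output.
The firm minimizes its loss by shutting down and losing only its fixed cost of $57.

Shut down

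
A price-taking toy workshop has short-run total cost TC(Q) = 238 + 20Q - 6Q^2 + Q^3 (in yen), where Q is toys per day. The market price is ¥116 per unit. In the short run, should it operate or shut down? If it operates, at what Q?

Strip out fixed cost: VC = 20Q - 6Q^2 + Q^3. Then AVC = 20 - 6Q + Q^2 and MC = 20 - 12Q + 3Q^2.
AVC is minimized where dAVC/dQ = -6 + 2Q = 0, at Q = 3; min AVC = 20 - 6·3 + 3^2 = ¥11.
Since P = ¥116 ≥ min AVC = ¥11, price covers variable cost and the firm should produce.
Set P = MC: 116 = 20 - 12Q + 3Q^2 → -96 - 12Q + 3Q^2 = 0. The roots are Q = -4 and Q = 8; the profit-maximizing output is on the rising part of MC, so Q* = 8.
Check: AVC at Q = 8 is ¥36 ≤ P, so revenue covers variable cost.
Profit = P·Q − TC = 116·8 − 526 = ¥402.

Produce at Q = 8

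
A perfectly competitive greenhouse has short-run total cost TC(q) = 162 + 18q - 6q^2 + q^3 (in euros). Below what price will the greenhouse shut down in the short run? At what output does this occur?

Short-run supply begins at min AVC. From VC = 18q - 6q^2 + q^3, AVC = 18 - 6q + q^2.
dAVC/dq = -6 + 2q = 0 gives q = 3. min AVC = 18 - 6·3 + 3^2 = 9.
So the shutdown price is €9.

€9 per unit, at q = 3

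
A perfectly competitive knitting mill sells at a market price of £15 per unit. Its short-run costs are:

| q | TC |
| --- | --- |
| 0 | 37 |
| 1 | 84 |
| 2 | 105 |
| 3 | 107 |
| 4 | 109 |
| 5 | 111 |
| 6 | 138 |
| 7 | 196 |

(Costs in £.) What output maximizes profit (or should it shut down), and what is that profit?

Tabulate TR − TC: q=0: -37; q=1: -69; q=2: -75; q=3: -62; q=4: -49; q=5: -36; q=6: -48; q=7: -91.
Profit is maximized at q = 5. AVC there is 74/5 = £14.80 ≤ P, so producing beats shutting down (which would give -£37).

q = 5; profit = -£36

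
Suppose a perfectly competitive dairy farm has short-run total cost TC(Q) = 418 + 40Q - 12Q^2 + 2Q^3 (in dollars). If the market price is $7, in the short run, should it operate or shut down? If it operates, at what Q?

From TC, MC = TC'(Q) = 40 - 24Q + 6Q^2 and AVC = VC/Q = 40 - 12Q + 2Q^2.
AVC is minimized where dAVC/dQ = -12 + 4Q = 0, at Q = 3; min AVC = 40 - 12·3 + 2·3^2 = $22.
Since P = $7 < min AVC = $22, price fails to cover variable cost at any output.
Shutting down limits the loss to fixed cost, $418.

Shut down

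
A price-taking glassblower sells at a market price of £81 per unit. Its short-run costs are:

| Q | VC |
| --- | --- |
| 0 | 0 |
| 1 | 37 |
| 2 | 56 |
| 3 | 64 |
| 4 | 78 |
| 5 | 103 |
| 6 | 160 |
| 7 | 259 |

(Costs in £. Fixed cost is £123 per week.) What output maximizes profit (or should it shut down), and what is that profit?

Compute π = P·Q − TC at each output: Q=0: -123; Q=1: -79; Q=2: -17; Q=3: 56; Q=4: 123; Q=5: 179; Q=6: 203; Q=7: 185.
Profit is maximized at Q = 6. AVC there is 160/6 = £26.67 ≤ P, so producing beats shutting down (which would give -£123).

Q = 6; profit = £203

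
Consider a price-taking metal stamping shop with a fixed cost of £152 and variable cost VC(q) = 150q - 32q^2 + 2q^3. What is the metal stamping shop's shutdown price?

The shutdown price is the minimum of AVC. VC = 150q - 32q^2 + 2q^3, so AVC = 150 - 32q + 2q^2.
At the minimum of AVC, MC = AVC. MC = 150 - 64q + 6q^2; setting MC = AVC gives 4q^2 - 32q = 0, so q = 8. min AVC = 22.
For P < £22 the firm produces nothing.

£22 per unit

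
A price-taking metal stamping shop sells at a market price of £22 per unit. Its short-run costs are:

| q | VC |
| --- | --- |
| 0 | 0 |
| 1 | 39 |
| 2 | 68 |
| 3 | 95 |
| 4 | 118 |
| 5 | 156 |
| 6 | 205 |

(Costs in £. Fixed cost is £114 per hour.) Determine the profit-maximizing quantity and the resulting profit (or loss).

Compute π = P·q − TC at each output: q=0: -114; q=1: -131; q=2: -138; q=3: -143; q=4: -144; q=5: -160; q=6: -187.
Profit is highest at q = 0. Equivalently, the lowest AVC in the table is 118/4 ≈ £29.50 at q = 4, and P = £22 falls below it — price never covers variable cost, so the firm shuts down and loses only its fixed cost.

q = 0 (shut down); profit = -£114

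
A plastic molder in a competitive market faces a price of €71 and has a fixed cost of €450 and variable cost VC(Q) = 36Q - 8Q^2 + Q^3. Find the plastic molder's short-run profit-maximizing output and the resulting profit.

AVC = 36 - 8Q + Q^2; min AVC = €20 at Q = 4. Since P = €71 ≥ min AVC, the firm produces.
MC = 36 - 16Q + 3Q^2. Setting P = MC and taking the root on the rising branch gives Q* = 7.
TR = 71·7 = 497. TC = 450 + 203 = 653. Profit = 497 − 653 = -€156.
By producing, the firm covers all variable cost plus €294 of fixed cost; shutting down would lose the full €450.

Profit = -€156 at Q = 7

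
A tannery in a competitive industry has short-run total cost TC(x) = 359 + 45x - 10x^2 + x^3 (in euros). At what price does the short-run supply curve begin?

€20 per unit

Short-run supply begins at min AVC. From VC = 45x - 10x^2 + x^3, AVC = 45 - 10x + x^2.
dAVC/dx = -10 + 2x = 0 gives x = 5. min AVC = 45 - 10·5 + 5^2 = 20.
The firm shuts down for any P below €20.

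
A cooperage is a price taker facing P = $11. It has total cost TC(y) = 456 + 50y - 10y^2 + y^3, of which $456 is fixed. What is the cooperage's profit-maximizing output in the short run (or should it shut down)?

Variable cost is VC = 50y - 10y^2 + y^3, so AVC = VC/y = 50 - 10y + y^2 and MC = dTC/dy = 50 - 20y + 3y^2.
AVC hits its minimum where MC = AVC, at y = 5, giving min AVC = 50 - 10·5 + 5^2 = $25.
With P < min AVC ($11 < $25), every unit sold adds to the loss.
The firm minimizes its loss by shutting down and losing only its fixed cost of $456.

Shut down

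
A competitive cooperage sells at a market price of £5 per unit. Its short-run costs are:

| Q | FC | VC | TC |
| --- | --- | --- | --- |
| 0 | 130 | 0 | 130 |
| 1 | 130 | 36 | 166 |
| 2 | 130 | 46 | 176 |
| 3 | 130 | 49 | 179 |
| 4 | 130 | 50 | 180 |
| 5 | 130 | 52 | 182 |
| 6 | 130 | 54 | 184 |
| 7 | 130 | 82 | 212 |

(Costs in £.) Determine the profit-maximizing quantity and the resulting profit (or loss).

Q = 0 (shut down); profit = -£130

Tabulate TR − TC: Q=0: -130; Q=1: -161; Q=2: -166; Q=3: -164; Q=4: -160; Q=5: -157; Q=6: -154; Q=7: -177.
Profit is highest at Q = 0. Equivalently, the lowest AVC in the table is 54/6 ≈ £9 at Q = 6, and P = £5 falls below it — price never covers variable cost, so the firm shuts down and loses only its fixed cost.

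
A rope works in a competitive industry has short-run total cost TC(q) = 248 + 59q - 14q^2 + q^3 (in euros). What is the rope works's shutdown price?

Short-run supply begins at min AVC. From VC = 59q - 14q^2 + q^3, AVC = 59 - 14q + q^2.
dAVC/dq = -14 + 2q = 0 gives q = 7. min AVC = 59 - 14·7 + 7^2 = 10.
So the shutdown price is €10.

€10 per unit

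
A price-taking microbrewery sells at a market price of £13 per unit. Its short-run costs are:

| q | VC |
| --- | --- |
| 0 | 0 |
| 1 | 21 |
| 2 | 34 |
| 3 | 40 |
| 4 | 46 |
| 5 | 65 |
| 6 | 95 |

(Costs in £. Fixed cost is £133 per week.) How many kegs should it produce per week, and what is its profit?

q = 4; profit = -£127

Tabulate TR − TC: q=0: -133; q=1: -141; q=2: -141; q=3: -134; q=4: -127; q=5: -133; q=6: -150.
Profit is maximized at q = 4. AVC there is 46/4 = £11.50 ≤ P, so producing beats shutting down (which would give -£133).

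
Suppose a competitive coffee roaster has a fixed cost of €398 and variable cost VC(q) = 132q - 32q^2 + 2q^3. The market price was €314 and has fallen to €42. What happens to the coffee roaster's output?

MC = 132 - 64q + 6q^2; the shutdown threshold is min AVC = €4 (at q = 8).
At P = €314 ≥ min AVC, set P = MC on the rising branch: q = 13.
At P = €42 ≥ min AVC, set P = MC: q = 9. The firm stays open but cuts output.

Output falls from 13 to 9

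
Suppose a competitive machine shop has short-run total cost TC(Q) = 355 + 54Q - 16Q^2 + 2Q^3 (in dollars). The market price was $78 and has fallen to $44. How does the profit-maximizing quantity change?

MC = 54 - 32Q + 6Q^2; the shutdown threshold is min AVC = $22 (at Q = 4).
With P = $78 above the shutdown price, P = MC gives Q = 6.
At P = $44 ≥ min AVC, set P = MC: Q = 5. The firm stays open but cuts output.

Output falls from 6 to 5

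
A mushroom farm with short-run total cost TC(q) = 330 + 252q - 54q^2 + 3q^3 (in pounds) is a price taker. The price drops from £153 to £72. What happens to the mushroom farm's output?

MC = 252 - 108q + 9q^2; the shutdown threshold is min AVC = £9 (at q = 9).
At P = £153 ≥ min AVC, set P = MC on the rising branch: q = 11.
At P = £72 ≥ min AVC, set P = MC: q = 10. The firm stays open but cuts output.

Output falls from 11 to 10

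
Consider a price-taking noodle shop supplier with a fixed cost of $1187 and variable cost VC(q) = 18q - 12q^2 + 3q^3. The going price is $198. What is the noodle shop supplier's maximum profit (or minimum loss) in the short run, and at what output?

Profit = -$323 at q = 6

AVC = 18 - 12q + 3q^2; min AVC = $6 at q = 2. Since P = $198 ≥ min AVC, the firm produces.
With MC = 18 - 24q + 9q^2, P = MC on the upward-sloping part at q* = 6.
TR = 198·6 = 1188. TC = 1187 + 324 = 1511. Profit = 1188 − 1511 = -$323.
Shutting down would mean losing the fixed cost of $1187, so operating at a loss of $323 is better by $864.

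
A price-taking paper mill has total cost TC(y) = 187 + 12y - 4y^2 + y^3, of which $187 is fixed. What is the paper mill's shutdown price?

The firm shuts down when price falls below the minimum of average variable cost. AVC = VC/y = 12 - 4y + y^2.
dAVC/dy = -4 + 2y = 0 gives y = 2. min AVC = 12 - 4·2 + 2^2 = 8.
The firm shuts down for any P below $8.

$8 per unit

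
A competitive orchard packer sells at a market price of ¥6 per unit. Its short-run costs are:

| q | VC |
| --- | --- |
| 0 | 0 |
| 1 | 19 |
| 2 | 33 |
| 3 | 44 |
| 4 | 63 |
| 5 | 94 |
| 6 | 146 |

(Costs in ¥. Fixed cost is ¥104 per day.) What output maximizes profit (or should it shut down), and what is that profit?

Compute π = P·q − TC at each output: q=0: -104; q=1: -117; q=2: -125; q=3: -130; q=4: -143; q=5: -168; q=6: -214.
Profit is highest at q = 0. Equivalently, the lowest AVC in the table is 44/3 ≈ ¥14.67 at q = 3, and P = ¥6 falls below it — price never covers variable cost, so the firm shuts down and loses only its fixed cost.

q = 0 (shut down); profit = -¥104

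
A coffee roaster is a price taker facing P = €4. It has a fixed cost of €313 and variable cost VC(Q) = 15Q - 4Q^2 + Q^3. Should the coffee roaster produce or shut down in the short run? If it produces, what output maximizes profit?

Strip out fixed cost: VC = 15Q - 4Q^2 + Q^3. Then AVC = 15 - 4Q + Q^2 and MC = 15 - 8Q + 3Q^2.
AVC hits its minimum where MC = AVC, at Q = 2, giving min AVC = 15 - 4·2 + 2^2 = €11.
Since P = €4 < min AVC = €11, price fails to cover variable cost at any output.
Best response: produce nothing and absorb the €313 fixed cost.

Shut down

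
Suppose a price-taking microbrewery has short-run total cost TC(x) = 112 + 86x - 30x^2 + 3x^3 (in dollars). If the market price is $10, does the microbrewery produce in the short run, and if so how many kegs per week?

Shut down

Strip out fixed cost: VC = 86x - 30x^2 + 3x^3. Then AVC = 86 - 30x + 3x^2 and MC = 86 - 60x + 9x^2.
The AVC parabola has its vertex at x = 30/6 = 5, where AVC = 86 - 30·5 + 3·5^2 = $11.
P = $10 lies below min AVC = $11; no output level covers variable cost.
Shutting down limits the loss to fixed cost, $112.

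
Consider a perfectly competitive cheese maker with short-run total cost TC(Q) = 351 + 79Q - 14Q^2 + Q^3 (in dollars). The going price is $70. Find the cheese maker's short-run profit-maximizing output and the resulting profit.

AVC = 79 - 14Q + Q^2; min AVC = $30 at Q = 7. Since P = $70 ≥ min AVC, the firm produces.
MC = 79 - 28Q + 3Q^2. Setting P = MC and taking the root on the rising branch gives Q* = 9.
TR = 70·9 = 630. TC = 351 + 306 = 657. Profit = 630 − 657 = -$27.
Shutting down would mean losing the fixed cost of $351, so operating at a loss of $27 is better by $324.

Profit = -$27 at Q = 9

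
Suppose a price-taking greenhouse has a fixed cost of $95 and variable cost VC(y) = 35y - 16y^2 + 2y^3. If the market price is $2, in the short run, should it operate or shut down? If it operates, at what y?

From TC, MC = TC'(y) = 35 - 32y + 6y^2 and AVC = VC/y = 35 - 16y + 2y^2.
The AVC parabola has its vertex at y = 16/4 = 4, where AVC = 35 - 16·4 + 2·4^2 = $3.
With P < min AVC ($2 < $3), every unit sold adds to the loss.
Shutting down limits the loss to fixed cost, $95.

Shut down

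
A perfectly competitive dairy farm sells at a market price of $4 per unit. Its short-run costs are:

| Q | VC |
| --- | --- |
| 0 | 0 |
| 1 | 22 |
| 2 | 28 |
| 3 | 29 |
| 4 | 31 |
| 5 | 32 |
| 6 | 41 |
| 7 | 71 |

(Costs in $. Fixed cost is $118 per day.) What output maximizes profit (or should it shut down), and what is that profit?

Profit at each row (π = 4Q − TC): Q=0: -118; Q=1: -136; Q=2: -138; Q=3: -135; Q=4: -133; Q=5: -130; Q=6: -135; Q=7: -161.
Profit is highest at Q = 0. Equivalently, the lowest AVC in the table is 32/5 ≈ $6.40 at Q = 5, and P = $4 falls below it — price never covers variable cost, so the firm shuts down and loses only its fixed cost.

Q = 0 (shut down); profit = -$118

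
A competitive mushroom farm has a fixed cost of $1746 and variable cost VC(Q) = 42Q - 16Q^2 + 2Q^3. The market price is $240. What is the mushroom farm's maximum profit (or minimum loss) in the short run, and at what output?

AVC = 42 - 16Q + 2Q^2; min AVC = $10 at Q = 4. Since P = $240 ≥ min AVC, the firm produces.
MC = 42 - 32Q + 6Q^2. Setting P = MC and taking the root on the rising branch gives Q* = 9.
TR = 240·9 = 2160. TC = 1746 + 540 = 2286. Profit = 2160 − 2286 = -$126.
That loss of $126 beats the $1746 the firm would lose by shutting down; producing recovers $1620 of fixed cost.

Profit = -$126 at Q = 9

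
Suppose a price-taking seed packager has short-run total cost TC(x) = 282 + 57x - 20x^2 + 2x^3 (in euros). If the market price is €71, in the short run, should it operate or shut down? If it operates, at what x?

Produce at x = 7

Variable cost is VC = 57x - 20x^2 + 2x^3, so AVC = VC/x = 57 - 20x + 2x^2 and MC = dTC/dx = 57 - 40x + 6x^2.
The AVC parabola has its vertex at x = 20/4 = 5, where AVC = 57 - 20·5 + 2·5^2 = €7.
Because €71 ≥ €7, revenue can cover variable cost; the firm operates.
Solving P = MC: -14 - 40x + 6x^2 = 0 ⇒ x = -1/3 or 7. On the upward-sloping branch, x* = 7.
Check: AVC at x = 7 is €15 ≤ P, so revenue covers variable cost.
Profit = P·x − TC = 71·7 − 387 = €110.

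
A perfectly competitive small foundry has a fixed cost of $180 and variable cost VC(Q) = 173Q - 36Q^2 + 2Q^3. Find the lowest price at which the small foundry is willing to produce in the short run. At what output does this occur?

The shutdown price is the minimum of AVC. VC = 173Q - 36Q^2 + 2Q^3, so AVC = 173 - 36Q + 2Q^2.
dAVC/dQ = -36 + 4Q = 0 gives Q = 9. min AVC = 173 - 36·9 + 2·9^2 = 11.
For P < $11 the firm produces nothing.

$11 per unit, at Q = 9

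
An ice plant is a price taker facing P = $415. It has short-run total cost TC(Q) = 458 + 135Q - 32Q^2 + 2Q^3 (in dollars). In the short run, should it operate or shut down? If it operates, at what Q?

Produce at Q = 14

Strip out fixed cost: VC = 135Q - 32Q^2 + 2Q^3. Then AVC = 135 - 32Q + 2Q^2 and MC = 135 - 64Q + 6Q^2.
The AVC parabola has its vertex at Q = 32/4 = 8, where AVC = 135 - 32·8 + 2·8^2 = $7.
Because $415 ≥ $7, revenue can cover variable cost; the firm operates.
Set P = MC: 415 = 135 - 64Q + 6Q^2 → -280 - 64Q + 6Q^2 = 0. The roots are Q = -10/3 and Q = 14; the profit-maximizing output is on the rising part of MC, so Q* = 14.
Check: AVC at Q = 14 is $79 ≤ P, so revenue covers variable cost.
Profit = P·Q − TC = 415·14 − 1564 = $4246.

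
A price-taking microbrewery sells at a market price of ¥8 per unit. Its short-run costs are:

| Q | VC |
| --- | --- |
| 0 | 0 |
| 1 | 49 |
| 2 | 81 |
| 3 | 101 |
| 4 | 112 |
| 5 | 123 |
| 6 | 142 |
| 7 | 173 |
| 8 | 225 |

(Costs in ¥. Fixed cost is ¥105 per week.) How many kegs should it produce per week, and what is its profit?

Q = 0 (shut down); profit = -¥105

Tabulate TR − TC: Q=0: -105; Q=1: -146; Q=2: -170; Q=3: -182; Q=4: -185; Q=5: -188; Q=6: -199; Q=7: -222; Q=8: -266.
Profit is highest at Q = 0. Equivalently, the lowest AVC in the table is 142/6 ≈ ¥23.67 at Q = 6, and P = ¥8 falls below it — price never covers variable cost, so the firm shuts down and loses only its fixed cost.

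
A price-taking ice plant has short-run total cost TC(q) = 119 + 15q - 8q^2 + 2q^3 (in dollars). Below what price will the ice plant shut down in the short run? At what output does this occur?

The shutdown price is the minimum of AVC. VC = 15q - 8q^2 + 2q^3, so AVC = 15 - 8q + 2q^2.
At the minimum of AVC, MC = AVC. MC = 15 - 16q + 6q^2; setting MC = AVC gives 4q^2 - 8q = 0, so q = 2. min AVC = 7.
So the shutdown price is $7.

$7 per unit, at q = 2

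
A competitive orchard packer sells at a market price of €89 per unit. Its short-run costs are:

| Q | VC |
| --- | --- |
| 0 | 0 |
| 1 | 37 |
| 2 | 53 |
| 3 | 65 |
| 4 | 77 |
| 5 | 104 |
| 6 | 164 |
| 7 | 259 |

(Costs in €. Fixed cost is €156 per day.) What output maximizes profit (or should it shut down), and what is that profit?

Compute π = P·Q − TC at each output: Q=0: -156; Q=1: -104; Q=2: -31; Q=3: 46; Q=4: 123; Q=5: 185; Q=6: 214; Q=7: 208.
Profit is maximized at Q = 6. AVC there is 164/6 = €27.33 ≤ P, so producing beats shutting down (which would give -€156).

Q = 6; profit = €214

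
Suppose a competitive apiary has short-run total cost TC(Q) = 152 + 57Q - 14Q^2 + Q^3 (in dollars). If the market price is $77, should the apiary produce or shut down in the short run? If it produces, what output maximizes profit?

Variable cost is VC = 57Q - 14Q^2 + Q^3, so AVC = VC/Q = 57 - 14Q + Q^2 and MC = dTC/dQ = 57 - 28Q + 3Q^2.
The AVC parabola has its vertex at Q = 14/2 = 7, where AVC = 57 - 14·7 + 7^2 = $8.
Since P = $77 ≥ min AVC = $8, price covers variable cost and the firm should produce.
Set P = MC: 77 = 57 - 28Q + 3Q^2 → -20 - 28Q + 3Q^2 = 0. The roots are Q = -2/3 and Q = 10; the profit-maximizing output is on the rising part of MC, so Q* = 10.
Check: AVC at Q = 10 is $17 ≤ P, so revenue covers variable cost.
Profit = P·Q − TC = 77·10 − 322 = $448.

Produce at Q = 10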